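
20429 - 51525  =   - 31096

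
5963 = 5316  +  647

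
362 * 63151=22860662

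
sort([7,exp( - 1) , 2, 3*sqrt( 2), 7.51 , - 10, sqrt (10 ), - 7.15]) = [ - 10, - 7.15,exp ( - 1),2, sqrt(10), 3 * sqrt(2), 7,7.51]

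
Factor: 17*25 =5^2*17^1 = 425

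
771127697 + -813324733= -42197036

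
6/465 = 2/155 = 0.01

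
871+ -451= 420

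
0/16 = 0 = 0.00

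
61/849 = 61/849  =  0.07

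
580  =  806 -226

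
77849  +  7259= 85108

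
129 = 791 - 662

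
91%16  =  11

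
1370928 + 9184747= 10555675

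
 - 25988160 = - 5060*5136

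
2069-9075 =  - 7006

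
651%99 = 57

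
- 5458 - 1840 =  - 7298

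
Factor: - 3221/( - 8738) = 2^( - 1 ) * 17^(-1)*257^ ( - 1 ) *3221^1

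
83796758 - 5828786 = 77967972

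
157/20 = 157/20 = 7.85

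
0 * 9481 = 0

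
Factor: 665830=2^1*5^1*11^1*6053^1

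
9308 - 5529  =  3779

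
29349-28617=732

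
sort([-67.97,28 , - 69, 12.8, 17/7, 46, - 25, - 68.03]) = [-69,-68.03, - 67.97, - 25, 17/7 , 12.8,28,  46 ] 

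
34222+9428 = 43650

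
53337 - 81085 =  - 27748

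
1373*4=5492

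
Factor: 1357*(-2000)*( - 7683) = 20851662000 = 2^4*3^1*5^3*13^1* 23^1*59^1*197^1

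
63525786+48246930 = 111772716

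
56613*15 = 849195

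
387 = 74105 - 73718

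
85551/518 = 165+81/518 = 165.16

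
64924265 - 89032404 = -24108139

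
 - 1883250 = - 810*2325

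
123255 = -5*( - 24651) 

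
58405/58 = 1006 + 57/58 = 1006.98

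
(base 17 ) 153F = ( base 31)6l7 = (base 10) 6424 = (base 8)14430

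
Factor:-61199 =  - 19^1*3221^1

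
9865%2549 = 2218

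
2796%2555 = 241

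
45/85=9/17 = 0.53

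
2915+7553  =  10468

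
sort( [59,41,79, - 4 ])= [ - 4,41,59,79] 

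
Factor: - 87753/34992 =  - 29251/11664 = -  2^( - 4)*3^( - 6)*29251^1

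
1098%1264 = 1098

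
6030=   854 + 5176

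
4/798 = 2/399 = 0.01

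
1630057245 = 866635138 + 763422107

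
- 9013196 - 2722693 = - 11735889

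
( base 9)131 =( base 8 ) 155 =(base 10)109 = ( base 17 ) 67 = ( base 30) 3J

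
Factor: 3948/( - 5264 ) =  - 2^ (-2)*3^1= - 3/4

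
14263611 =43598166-29334555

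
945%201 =141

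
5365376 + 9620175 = 14985551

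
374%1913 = 374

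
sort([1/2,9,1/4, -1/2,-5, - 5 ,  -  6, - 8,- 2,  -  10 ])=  [ - 10, - 8, - 6, - 5, - 5, - 2, - 1/2,1/4, 1/2,9]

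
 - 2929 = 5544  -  8473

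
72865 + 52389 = 125254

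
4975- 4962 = 13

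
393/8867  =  393/8867 = 0.04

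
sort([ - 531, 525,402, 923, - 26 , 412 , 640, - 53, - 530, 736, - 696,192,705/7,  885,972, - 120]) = [ - 696,-531, -530, - 120, - 53,- 26,705/7,192, 402, 412,525,640,736,885 , 923, 972]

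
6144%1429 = 428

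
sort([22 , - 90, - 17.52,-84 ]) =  [-90, - 84,  -  17.52, 22] 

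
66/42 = 11/7=1.57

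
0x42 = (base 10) 66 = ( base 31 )24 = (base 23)2K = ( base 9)73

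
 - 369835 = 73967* ( - 5 ) 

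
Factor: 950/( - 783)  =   - 2^1*3^( - 3 ) * 5^2 * 19^1*29^(-1)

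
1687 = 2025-338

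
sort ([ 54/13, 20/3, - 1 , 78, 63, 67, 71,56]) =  [ - 1,54/13, 20/3, 56,  63, 67,71,78]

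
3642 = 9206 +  - 5564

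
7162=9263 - 2101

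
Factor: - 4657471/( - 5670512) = 2^( - 4 ) * 7^1*13^2*19^( - 1 )* 23^ ( -1 )*31^1*127^1*811^( - 1 ) 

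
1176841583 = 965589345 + 211252238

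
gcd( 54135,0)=54135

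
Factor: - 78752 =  - 2^5*23^1*107^1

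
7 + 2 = 9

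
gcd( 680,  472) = 8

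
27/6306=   9/2102 = 0.00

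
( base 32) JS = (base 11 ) 529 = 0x27C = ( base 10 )636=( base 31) kg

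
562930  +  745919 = 1308849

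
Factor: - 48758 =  -2^1*24379^1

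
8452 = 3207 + 5245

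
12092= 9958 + 2134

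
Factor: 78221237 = 78221237^1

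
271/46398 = 271/46398= 0.01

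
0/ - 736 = 0/1 = - 0.00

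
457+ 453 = 910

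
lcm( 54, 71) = 3834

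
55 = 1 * 55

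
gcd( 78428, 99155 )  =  7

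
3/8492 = 3/8492 = 0.00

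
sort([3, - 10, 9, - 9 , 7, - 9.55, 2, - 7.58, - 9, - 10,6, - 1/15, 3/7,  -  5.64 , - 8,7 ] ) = [ - 10, - 10, - 9.55, - 9  ,  -  9, - 8, - 7.58,-5.64, - 1/15, 3/7,2, 3, 6,7, 7,9 ]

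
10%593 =10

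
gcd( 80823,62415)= 3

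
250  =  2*125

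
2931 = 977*3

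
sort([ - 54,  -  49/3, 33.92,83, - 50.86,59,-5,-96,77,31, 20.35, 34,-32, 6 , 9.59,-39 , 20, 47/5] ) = [ - 96,-54, - 50.86,-39 ,- 32,- 49/3, - 5 , 6,  47/5,9.59,20, 20.35,  31, 33.92, 34, 59, 77, 83] 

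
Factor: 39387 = 3^1 * 19^1 *691^1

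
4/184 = 1/46 = 0.02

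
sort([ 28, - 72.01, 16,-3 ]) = [-72.01, - 3 , 16, 28 ]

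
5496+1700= 7196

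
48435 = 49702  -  1267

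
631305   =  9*70145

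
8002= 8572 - 570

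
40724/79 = 40724/79  =  515.49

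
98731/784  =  125 + 731/784 = 125.93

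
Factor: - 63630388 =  - 2^2*17^1*853^1*1097^1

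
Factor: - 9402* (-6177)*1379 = 2^1 * 3^2 * 7^1*29^1*71^1*197^1 * 1567^1 = 80087016366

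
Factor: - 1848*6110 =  - 2^4*3^1*5^1* 7^1*11^1 * 13^1*47^1 = -11291280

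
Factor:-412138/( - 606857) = 2^1*206069^1*606857^( - 1)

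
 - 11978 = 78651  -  90629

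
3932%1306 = 14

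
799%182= 71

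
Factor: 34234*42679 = 2^1*7^2*13^1*67^1*17117^1  =  1461072886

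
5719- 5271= 448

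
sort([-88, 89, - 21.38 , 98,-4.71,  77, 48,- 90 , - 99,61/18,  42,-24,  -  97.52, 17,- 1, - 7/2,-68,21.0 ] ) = [-99, -97.52,-90,  -  88,  -  68, - 24, - 21.38,-4.71, - 7/2,-1,  61/18, 17, 21.0,42,  48,  77, 89,  98 ] 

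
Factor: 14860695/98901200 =2^ ( - 4 )*3^1*5^( - 1)*47^1*97^( - 1)*107^1 * 197^1*2549^( - 1) = 2972139/19780240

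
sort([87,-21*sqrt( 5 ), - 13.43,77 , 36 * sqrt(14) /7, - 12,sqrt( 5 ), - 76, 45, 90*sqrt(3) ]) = [ - 76, - 21 * sqrt( 5), - 13.43, - 12 , sqrt( 5),36*sqrt(14 ) /7,45,77, 87 , 90*sqrt(3 ) ] 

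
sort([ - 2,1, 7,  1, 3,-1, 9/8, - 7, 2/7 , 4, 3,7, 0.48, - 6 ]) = [-7, - 6, - 2, - 1, 2/7,0.48,1,1, 9/8, 3, 3, 4, 7,7]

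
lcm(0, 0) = 0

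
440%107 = 12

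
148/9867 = 148/9867 = 0.01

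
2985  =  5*597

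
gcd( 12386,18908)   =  2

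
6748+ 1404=8152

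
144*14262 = 2053728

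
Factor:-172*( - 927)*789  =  2^2*3^3*43^1*103^1*263^1=125801316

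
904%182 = 176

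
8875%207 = 181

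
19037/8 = 19037/8 = 2379.62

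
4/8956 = 1/2239 = 0.00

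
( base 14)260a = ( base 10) 6674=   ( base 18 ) 12AE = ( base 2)1101000010010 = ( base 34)5QA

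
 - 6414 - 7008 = -13422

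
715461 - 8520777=-7805316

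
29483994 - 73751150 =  - 44267156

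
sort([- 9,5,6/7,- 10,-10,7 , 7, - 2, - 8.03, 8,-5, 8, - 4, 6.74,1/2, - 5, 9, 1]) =[ - 10,-10, - 9,-8.03, - 5, - 5, - 4,  -  2,1/2, 6/7, 1, 5,6.74, 7, 7, 8,8, 9]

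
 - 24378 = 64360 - 88738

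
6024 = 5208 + 816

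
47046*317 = 14913582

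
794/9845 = 794/9845=0.08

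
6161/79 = 77 +78/79 = 77.99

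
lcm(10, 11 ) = 110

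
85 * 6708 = 570180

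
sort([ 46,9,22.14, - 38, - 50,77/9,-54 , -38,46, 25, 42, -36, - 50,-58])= [-58, - 54, - 50,-50 , - 38,  -  38, - 36, 77/9, 9,22.14 , 25,  42, 46, 46]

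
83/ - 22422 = -83/22422 = -0.00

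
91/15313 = 91/15313 = 0.01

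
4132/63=65+37/63 = 65.59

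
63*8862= 558306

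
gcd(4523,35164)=1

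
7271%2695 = 1881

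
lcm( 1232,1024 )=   78848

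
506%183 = 140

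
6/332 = 3/166=0.02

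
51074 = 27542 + 23532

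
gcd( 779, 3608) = 41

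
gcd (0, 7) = 7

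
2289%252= 21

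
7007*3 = 21021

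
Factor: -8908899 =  - 3^1*587^1*5059^1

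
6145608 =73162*84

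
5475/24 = 1825/8 = 228.12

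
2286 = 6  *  381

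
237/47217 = 79/15739 = 0.01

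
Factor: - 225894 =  - 2^1*3^1 *37649^1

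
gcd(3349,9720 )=1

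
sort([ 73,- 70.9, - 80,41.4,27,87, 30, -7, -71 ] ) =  [ - 80,-71,-70.9,-7,27,30,41.4,73,87] 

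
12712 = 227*56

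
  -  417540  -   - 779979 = 362439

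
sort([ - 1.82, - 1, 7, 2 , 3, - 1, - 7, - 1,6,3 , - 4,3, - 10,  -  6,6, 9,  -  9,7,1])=[ - 10, - 9,-7, - 6,-4, - 1.82 , - 1, - 1, - 1, 1,2,3,3,3, 6,6,  7,7 , 9] 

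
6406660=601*10660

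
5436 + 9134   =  14570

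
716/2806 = 358/1403 = 0.26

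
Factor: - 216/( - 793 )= 2^3 *3^3*13^( - 1)*61^( - 1) 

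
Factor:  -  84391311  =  -3^1*28130437^1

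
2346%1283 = 1063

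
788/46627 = 788/46627 = 0.02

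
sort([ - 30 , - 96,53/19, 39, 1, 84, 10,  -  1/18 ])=[- 96,  -  30,-1/18, 1,53/19, 10 , 39 , 84]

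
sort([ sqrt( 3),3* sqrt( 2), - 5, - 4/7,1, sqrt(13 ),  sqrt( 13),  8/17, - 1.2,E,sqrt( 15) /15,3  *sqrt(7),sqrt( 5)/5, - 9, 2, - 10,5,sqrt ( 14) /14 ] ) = [ - 10,  -  9,  -  5,  -  1.2, - 4/7, sqrt( 15) /15,sqrt( 14)/14,sqrt (5 )/5,8/17, 1, sqrt( 3),2,  E, sqrt( 13), sqrt( 13), 3*sqrt( 2),5,3 * sqrt( 7)]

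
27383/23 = 1190  +  13/23  =  1190.57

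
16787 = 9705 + 7082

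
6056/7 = 6056/7 = 865.14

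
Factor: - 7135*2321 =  - 5^1*11^1 *211^1*1427^1  =  - 16560335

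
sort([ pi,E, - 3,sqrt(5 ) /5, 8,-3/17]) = [ - 3,- 3/17, sqrt(5)/5, E,pi, 8] 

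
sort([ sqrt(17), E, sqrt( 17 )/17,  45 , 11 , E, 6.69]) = [sqrt(17 )/17,E,E,sqrt (17), 6.69 , 11,45 ]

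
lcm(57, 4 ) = 228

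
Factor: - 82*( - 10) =820 =2^2*5^1 * 41^1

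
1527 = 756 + 771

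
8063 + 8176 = 16239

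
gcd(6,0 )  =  6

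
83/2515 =83/2515 = 0.03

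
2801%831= 308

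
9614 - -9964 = 19578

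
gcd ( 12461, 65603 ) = 17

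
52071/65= 52071/65 = 801.09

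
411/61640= 411/61640  =  0.01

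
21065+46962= 68027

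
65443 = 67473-2030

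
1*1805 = 1805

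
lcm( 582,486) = 47142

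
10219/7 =10219/7= 1459.86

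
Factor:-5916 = -2^2 * 3^1*17^1*29^1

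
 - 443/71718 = -1 + 71275/71718=- 0.01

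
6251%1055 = 976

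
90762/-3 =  - 30254/1= - 30254.00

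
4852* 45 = 218340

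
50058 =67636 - 17578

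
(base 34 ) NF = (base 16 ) 31D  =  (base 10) 797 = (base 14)40D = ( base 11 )665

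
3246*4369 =14181774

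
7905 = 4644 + 3261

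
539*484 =260876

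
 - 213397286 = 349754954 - 563152240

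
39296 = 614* 64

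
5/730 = 1/146 = 0.01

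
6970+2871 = 9841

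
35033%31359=3674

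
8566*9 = 77094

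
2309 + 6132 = 8441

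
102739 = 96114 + 6625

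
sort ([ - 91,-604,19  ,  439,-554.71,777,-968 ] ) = [-968,-604,-554.71, - 91,19,  439 , 777] 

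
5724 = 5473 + 251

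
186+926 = 1112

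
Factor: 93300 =2^2*3^1 * 5^2*311^1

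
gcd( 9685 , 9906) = 13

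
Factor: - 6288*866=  - 2^5*3^1*131^1*433^1 =- 5445408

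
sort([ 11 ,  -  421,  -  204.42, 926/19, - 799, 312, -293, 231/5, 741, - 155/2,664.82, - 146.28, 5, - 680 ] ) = [  -  799,-680, - 421,- 293,  -  204.42, - 146.28, - 155/2,  5,  11, 231/5, 926/19 , 312,664.82,741 ]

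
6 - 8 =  - 2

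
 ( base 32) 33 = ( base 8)143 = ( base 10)99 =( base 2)1100011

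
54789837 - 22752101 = 32037736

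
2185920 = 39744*55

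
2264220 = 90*25158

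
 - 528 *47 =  - 24816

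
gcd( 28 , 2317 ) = 7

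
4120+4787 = 8907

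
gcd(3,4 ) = 1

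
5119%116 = 15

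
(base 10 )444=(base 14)23a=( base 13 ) 282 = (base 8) 674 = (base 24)IC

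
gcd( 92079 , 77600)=1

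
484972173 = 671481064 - 186508891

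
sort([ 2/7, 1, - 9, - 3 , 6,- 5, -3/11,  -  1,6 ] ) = [ - 9, - 5, - 3 , - 1,-3/11, 2/7,1,6 , 6] 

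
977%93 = 47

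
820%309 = 202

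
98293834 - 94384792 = 3909042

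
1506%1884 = 1506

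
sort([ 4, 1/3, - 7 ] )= [ - 7, 1/3, 4] 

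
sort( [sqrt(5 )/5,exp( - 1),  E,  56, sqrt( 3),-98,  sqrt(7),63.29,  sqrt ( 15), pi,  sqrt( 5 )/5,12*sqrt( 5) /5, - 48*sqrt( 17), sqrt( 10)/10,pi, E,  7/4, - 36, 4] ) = [ - 48*sqrt( 17), - 98, - 36,  sqrt( 10)/10,  exp( - 1), sqrt( 5)/5, sqrt( 5)/5, sqrt( 3 ),  7/4, sqrt ( 7), E, E, pi,pi, sqrt( 15 ), 4, 12*sqrt( 5) /5, 56, 63.29]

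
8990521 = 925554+8064967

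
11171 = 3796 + 7375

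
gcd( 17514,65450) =14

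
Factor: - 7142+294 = -2^6* 107^1 = -6848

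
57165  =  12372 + 44793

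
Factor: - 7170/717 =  - 10  =  -2^1*5^1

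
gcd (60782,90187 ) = 1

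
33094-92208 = -59114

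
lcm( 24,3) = 24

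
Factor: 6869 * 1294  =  2^1*647^1*6869^1 = 8888486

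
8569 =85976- 77407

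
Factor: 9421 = 9421^1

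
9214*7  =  64498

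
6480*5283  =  34233840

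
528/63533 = 528/63533  =  0.01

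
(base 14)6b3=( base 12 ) 931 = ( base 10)1333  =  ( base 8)2465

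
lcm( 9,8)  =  72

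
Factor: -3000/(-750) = 4  =  2^2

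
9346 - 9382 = -36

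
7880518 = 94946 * 83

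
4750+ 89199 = 93949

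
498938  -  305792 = 193146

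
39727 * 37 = 1469899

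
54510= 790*69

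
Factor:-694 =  - 2^1*347^1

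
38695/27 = 1433 +4/27 = 1433.15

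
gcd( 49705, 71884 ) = 1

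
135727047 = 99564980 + 36162067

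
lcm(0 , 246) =0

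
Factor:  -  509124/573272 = -627/706=-  2^( - 1) * 3^1*11^1*19^1*353^( - 1 )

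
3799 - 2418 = 1381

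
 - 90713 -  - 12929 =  - 77784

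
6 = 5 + 1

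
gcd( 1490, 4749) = 1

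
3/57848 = 3/57848 = 0.00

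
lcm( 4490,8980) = 8980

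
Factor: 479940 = 2^2*3^1*5^1 * 19^1*421^1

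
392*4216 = 1652672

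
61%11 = 6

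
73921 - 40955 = 32966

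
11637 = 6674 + 4963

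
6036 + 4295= 10331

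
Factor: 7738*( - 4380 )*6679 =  -226367606760 = - 2^3*3^1*5^1*53^1*73^2*6679^1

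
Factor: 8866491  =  3^1*2955497^1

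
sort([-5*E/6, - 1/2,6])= [ - 5* E/6, - 1/2,6 ] 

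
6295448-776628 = 5518820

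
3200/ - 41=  - 79 + 39/41 = - 78.05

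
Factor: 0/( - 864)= 0^1 = 0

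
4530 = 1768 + 2762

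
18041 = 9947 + 8094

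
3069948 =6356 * 483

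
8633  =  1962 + 6671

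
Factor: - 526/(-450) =3^( - 2 )*5^ (  -  2 )*263^1 = 263/225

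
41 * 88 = 3608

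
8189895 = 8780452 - 590557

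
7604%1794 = 428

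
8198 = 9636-1438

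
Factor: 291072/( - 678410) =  - 2^7*  3^1*5^( - 1)*179^( - 1 ) = - 384/895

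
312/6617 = 24/509=0.05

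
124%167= 124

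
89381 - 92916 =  - 3535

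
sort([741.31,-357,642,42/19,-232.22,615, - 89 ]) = [-357, - 232.22, - 89,42/19,615,  642, 741.31]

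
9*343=3087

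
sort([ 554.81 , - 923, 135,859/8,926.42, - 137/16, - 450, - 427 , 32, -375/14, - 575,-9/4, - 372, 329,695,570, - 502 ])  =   [ - 923, - 575, - 502,-450, -427, - 372, - 375/14, - 137/16 , - 9/4, 32,859/8, 135, 329, 554.81, 570,695,926.42 ]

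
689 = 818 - 129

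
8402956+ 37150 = 8440106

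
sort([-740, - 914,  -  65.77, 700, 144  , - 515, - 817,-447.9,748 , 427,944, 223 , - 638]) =[ - 914, - 817, - 740, - 638, - 515 ,  -  447.9, - 65.77 , 144, 223,427,700,748,944]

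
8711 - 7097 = 1614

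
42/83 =42/83 = 0.51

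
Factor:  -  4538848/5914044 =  - 1134712/1478511 = - 2^3*3^ (  -  2) * 29^1*67^1*73^1*164279^ ( - 1)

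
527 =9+518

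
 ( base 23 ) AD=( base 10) 243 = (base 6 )1043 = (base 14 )135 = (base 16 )f3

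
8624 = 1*8624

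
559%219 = 121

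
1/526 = 1/526 = 0.00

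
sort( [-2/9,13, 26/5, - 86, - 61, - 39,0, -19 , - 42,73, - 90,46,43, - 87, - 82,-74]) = [  -  90, - 87, - 86, - 82, - 74, - 61,-42,-39, - 19, -2/9,0, 26/5,13,43,46, 73]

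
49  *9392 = 460208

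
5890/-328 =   -  2945/164=- 17.96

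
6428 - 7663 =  - 1235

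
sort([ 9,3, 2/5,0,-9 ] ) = [  -  9, 0, 2/5, 3,9]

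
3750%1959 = 1791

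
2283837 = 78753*29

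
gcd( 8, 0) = 8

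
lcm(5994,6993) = 41958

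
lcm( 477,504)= 26712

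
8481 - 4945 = 3536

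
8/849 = 8/849 = 0.01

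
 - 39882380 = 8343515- 48225895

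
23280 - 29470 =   -  6190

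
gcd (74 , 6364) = 74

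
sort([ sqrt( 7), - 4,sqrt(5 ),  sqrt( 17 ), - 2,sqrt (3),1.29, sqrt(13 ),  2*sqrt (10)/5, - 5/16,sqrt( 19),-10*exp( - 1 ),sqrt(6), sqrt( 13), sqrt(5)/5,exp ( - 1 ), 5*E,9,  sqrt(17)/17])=[  -  4, - 10*exp( - 1) , - 2, - 5/16,sqrt( 17)/17, exp(-1),sqrt(5)/5,2*sqrt(10)/5 , 1.29, sqrt( 3),sqrt( 5), sqrt ( 6 ) , sqrt(7 ), sqrt(13), sqrt( 13), sqrt(17),sqrt(19),9,5*E ] 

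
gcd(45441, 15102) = 9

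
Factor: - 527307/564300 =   -  2^(-2)*  3^( - 2 )*5^( - 2)*29^2=-  841/900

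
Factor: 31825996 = 2^2*139^1 * 57241^1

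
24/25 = 24/25=0.96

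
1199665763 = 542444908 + 657220855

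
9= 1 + 8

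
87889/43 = 87889/43 = 2043.93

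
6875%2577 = 1721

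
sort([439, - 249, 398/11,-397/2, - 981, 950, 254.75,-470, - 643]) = [ - 981, - 643, - 470, - 249, - 397/2,398/11,254.75,439, 950]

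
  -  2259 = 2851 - 5110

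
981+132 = 1113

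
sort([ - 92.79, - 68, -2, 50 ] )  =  [ - 92.79, - 68,-2,50 ] 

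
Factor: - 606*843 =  - 2^1*3^2*101^1*281^1 = - 510858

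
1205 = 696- - 509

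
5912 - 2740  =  3172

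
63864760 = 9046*7060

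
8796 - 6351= 2445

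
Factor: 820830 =2^1*3^1*5^1*27361^1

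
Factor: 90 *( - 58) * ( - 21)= 109620 = 2^2*3^3 * 5^1*7^1 * 29^1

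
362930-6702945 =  - 6340015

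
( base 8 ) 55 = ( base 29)1g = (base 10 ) 45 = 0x2D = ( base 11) 41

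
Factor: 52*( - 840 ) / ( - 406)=2^4*3^1*5^1*13^1 * 29^( - 1) = 3120/29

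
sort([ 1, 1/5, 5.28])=[1/5,1, 5.28] 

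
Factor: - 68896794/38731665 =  -22965598/12910555 = - 2^1*5^( - 1)*7^( - 1)*1847^1 * 6217^1*368873^ ( - 1)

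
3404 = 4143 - 739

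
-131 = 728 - 859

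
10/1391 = 10/1391 = 0.01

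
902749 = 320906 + 581843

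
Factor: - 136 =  - 2^3*17^1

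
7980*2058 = 16422840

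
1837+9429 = 11266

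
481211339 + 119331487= 600542826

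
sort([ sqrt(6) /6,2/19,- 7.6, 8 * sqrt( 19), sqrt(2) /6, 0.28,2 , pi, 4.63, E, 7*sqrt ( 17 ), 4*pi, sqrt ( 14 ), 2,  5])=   [ - 7.6,2/19, sqrt(2)/6, 0.28 , sqrt (6 )/6, 2 , 2, E, pi, sqrt (14), 4.63,5,4*pi,  7*sqrt( 17 ), 8*sqrt( 19 ) ] 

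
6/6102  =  1/1017 = 0.00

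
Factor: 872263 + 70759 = 2^1 * 29^1*71^1*229^1 =943022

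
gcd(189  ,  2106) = 27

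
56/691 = 56/691 = 0.08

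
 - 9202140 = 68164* ( - 135)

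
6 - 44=-38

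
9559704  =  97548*98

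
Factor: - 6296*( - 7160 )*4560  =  205561881600 = 2^10*3^1*5^2*19^1*179^1*787^1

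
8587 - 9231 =-644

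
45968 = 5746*8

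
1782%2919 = 1782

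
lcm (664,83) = 664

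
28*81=2268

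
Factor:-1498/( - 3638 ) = 7/17 = 7^1*17^( - 1) 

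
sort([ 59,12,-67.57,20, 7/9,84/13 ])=[ - 67.57,7/9 , 84/13,12,20,59] 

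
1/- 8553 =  - 1/8553 = - 0.00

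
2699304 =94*28716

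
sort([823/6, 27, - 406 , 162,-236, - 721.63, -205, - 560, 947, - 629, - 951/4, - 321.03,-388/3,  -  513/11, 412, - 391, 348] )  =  [-721.63, - 629, - 560, - 406, - 391, - 321.03, - 951/4, - 236, - 205, - 388/3, - 513/11 , 27, 823/6, 162,348, 412, 947 ]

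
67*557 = 37319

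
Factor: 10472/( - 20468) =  - 2^1*11^1*43^(-1)= -22/43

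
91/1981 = 13/283 = 0.05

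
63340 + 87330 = 150670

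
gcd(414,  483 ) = 69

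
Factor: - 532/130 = - 2^1* 5^( - 1)*7^1*13^ ( - 1 )*19^1 = - 266/65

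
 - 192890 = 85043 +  - 277933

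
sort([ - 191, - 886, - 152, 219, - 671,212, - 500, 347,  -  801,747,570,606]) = [  -  886,-801,  -  671, - 500, - 191, - 152, 212, 219,347, 570, 606,747]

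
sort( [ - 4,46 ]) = [  -  4,46 ] 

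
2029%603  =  220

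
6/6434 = 3/3217 = 0.00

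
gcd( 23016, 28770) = 5754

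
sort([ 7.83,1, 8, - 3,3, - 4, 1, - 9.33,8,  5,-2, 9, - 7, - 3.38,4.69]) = [ - 9.33, - 7,-4, - 3.38, - 3, - 2, 1,1, 3,4.69 , 5,  7.83, 8,8 , 9]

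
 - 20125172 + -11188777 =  - 31313949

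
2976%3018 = 2976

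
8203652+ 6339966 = 14543618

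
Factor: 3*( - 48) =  - 2^4*3^2  =  - 144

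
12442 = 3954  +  8488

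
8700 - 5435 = 3265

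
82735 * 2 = 165470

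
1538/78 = 769/39= 19.72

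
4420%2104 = 212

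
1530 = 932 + 598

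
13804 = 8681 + 5123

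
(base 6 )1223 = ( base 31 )9O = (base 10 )303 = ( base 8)457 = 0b100101111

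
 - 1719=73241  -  74960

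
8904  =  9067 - 163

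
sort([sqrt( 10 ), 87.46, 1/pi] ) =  [1/pi, sqrt( 10 ), 87.46 ]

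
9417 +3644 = 13061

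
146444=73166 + 73278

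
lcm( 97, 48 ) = 4656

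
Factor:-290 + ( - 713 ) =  -1003 = - 17^1* 59^1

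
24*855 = 20520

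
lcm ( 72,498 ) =5976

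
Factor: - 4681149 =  - 3^1 * 11^1*141853^1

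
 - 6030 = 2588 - 8618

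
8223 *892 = 7334916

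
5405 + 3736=9141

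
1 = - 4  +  5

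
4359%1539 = 1281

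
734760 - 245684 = 489076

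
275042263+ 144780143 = 419822406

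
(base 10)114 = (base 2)1110010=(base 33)3f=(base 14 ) 82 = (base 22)54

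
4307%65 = 17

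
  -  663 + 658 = - 5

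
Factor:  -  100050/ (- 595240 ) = 2^( - 2 )*3^1*5^1*29^1*647^( - 1) = 435/2588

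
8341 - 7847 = 494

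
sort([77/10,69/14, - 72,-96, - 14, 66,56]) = [-96,  -  72, -14 , 69/14, 77/10,56,66] 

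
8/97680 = 1/12210 = 0.00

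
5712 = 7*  816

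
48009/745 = 48009/745 = 64.44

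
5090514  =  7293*698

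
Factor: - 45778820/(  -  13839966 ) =22889410/6919983 =2^1*3^( - 2 )*5^1*7^( - 1 )* 29^1*78929^1 * 109841^( - 1 )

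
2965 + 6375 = 9340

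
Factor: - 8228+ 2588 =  - 5640 = - 2^3* 3^1*5^1*47^1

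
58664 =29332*2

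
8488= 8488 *1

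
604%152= 148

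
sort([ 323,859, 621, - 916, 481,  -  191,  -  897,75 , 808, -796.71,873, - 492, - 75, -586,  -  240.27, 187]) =[  -  916,- 897, - 796.71, - 586, - 492,  -  240.27, - 191, -75, 75,187,323, 481, 621,808, 859,873 ]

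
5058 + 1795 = 6853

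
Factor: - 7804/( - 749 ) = 2^2*7^( - 1)  *  107^( -1 )*1951^1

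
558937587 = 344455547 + 214482040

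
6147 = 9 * 683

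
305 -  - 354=659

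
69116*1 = 69116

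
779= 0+779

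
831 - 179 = 652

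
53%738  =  53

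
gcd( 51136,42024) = 136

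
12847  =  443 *29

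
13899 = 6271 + 7628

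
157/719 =157/719 = 0.22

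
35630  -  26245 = 9385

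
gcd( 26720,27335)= 5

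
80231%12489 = 5297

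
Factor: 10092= 2^2*3^1*29^2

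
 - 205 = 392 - 597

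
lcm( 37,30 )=1110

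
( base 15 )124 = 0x103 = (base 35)7E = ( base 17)f4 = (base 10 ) 259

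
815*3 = 2445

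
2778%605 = 358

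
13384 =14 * 956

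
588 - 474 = 114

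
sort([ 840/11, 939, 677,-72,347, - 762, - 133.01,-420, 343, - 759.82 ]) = [ - 762,-759.82, - 420 , - 133.01 ,-72, 840/11,343, 347,677,939 ]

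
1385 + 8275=9660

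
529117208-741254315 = -212137107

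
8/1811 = 8/1811 = 0.00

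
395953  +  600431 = 996384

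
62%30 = 2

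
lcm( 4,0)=0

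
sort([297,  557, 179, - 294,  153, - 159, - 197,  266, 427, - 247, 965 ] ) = [- 294,-247, - 197, -159, 153,179, 266, 297, 427, 557, 965]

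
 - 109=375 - 484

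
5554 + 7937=13491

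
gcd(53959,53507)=1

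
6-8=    - 2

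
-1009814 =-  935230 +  - 74584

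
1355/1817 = 1355/1817 = 0.75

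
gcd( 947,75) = 1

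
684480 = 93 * 7360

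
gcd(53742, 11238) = 6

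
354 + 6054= 6408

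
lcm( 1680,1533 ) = 122640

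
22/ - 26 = -11/13 = - 0.85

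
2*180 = 360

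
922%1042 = 922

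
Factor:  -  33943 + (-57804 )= - 23^1*3989^1 = - 91747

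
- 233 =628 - 861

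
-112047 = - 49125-62922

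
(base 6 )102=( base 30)18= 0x26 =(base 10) 38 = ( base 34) 14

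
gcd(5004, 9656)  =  4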